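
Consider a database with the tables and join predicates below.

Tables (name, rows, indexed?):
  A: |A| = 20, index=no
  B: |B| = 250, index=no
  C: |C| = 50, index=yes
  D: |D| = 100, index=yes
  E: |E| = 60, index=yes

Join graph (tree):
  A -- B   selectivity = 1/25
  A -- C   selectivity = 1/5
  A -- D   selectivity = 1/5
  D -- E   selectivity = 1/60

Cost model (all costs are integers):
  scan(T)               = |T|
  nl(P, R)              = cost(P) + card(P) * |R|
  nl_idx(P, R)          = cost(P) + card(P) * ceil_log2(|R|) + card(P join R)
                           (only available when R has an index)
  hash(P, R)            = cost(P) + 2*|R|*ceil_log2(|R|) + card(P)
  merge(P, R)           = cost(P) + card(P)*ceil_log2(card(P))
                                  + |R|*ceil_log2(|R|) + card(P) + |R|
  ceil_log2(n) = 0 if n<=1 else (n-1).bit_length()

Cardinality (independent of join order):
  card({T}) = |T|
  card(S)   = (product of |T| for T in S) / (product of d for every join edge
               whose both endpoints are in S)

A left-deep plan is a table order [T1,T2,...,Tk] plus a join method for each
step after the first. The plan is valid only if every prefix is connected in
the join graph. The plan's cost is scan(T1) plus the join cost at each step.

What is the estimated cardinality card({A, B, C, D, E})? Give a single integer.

40000

Tables in S: A(20), B(250), C(50), D(100), E(60)
Edges inside S: A-B(d=25), A-C(d=5), A-D(d=5), D-E(d=60)
numerator = 20 * 250 * 50 * 100 * 60 = 1500000000
denominator = 25 * 5 * 5 * 60 = 37500
card(S) = 1500000000 / 37500 = 40000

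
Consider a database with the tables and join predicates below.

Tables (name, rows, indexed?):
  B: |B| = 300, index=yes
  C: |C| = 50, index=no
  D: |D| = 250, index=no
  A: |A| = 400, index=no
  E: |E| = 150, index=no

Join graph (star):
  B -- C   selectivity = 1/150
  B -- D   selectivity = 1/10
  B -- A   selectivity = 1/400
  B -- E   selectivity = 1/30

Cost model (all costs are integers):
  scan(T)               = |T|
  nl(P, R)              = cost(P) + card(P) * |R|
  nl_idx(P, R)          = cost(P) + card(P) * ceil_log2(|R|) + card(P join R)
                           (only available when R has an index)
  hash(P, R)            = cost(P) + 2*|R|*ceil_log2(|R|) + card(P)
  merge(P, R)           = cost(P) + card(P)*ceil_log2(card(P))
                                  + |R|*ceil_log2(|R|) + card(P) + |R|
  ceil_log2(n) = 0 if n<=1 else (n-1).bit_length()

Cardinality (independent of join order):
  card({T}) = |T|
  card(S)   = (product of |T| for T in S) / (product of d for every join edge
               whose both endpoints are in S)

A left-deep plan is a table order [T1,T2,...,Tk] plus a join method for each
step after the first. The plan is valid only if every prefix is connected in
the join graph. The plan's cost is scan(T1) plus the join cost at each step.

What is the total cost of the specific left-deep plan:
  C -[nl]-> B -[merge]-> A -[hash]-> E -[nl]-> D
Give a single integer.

147350

step 1: scan C: cost=50, card=50
step 2: join B via nl
    card(P join B) = 50*300/(150) = 100
    cost = 50 + 50*300 = 15050
step 3: join A via merge
    card(P join A) = 100*400/(400) = 100
    cost = 15050 + 100*7 + 400*9 + 100 + 400 = 19850
step 4: join E via hash
    card(P join E) = 100*150/(30) = 500
    cost = 19850 + 2*150*8 + 100 = 22350
step 5: join D via nl
    card(P join D) = 500*250/(10) = 12500
    cost = 22350 + 500*250 = 147350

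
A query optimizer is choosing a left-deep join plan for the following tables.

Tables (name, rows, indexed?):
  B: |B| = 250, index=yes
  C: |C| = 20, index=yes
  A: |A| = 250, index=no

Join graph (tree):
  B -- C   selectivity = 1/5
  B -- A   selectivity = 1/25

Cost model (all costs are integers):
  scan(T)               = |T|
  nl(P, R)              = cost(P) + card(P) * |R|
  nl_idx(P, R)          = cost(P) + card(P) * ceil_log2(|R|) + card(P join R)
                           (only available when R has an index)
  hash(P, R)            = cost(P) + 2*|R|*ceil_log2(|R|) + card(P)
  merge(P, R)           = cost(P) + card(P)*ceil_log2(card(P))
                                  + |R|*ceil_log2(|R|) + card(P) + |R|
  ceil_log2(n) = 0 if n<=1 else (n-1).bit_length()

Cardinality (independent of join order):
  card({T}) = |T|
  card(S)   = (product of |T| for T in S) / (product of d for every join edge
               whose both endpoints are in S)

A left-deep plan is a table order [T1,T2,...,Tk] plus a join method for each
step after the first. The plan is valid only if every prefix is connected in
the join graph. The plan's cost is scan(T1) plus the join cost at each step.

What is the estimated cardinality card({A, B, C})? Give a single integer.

10000

Tables in S: A(250), B(250), C(20)
Edges inside S: B-C(d=5), B-A(d=25)
numerator = 250 * 250 * 20 = 1250000
denominator = 5 * 25 = 125
card(S) = 1250000 / 125 = 10000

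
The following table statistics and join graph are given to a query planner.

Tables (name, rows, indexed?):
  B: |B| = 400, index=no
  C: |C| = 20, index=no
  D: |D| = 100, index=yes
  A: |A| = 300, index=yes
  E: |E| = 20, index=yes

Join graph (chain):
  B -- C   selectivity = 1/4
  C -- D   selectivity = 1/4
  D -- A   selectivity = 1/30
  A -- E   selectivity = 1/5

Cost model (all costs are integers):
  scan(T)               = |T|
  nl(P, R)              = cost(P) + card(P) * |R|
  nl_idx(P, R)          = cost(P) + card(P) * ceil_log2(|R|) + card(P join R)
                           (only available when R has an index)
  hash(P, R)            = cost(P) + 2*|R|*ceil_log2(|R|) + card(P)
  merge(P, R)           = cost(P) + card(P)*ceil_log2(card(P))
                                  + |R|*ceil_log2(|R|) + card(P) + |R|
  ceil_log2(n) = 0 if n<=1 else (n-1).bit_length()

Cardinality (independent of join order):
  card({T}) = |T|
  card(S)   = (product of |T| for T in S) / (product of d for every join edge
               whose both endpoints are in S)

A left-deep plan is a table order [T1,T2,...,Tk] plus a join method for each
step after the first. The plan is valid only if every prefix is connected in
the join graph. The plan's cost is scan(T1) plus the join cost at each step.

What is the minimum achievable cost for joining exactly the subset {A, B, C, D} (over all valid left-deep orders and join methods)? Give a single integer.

Selinger DP over subsets of {A,B,C,D}:
  {B}: scan cost=400, card=400
  {C}: scan cost=20, card=20
  {D}: scan cost=100, card=100
  {A}: scan cost=300, card=300
  {BC}: card=2000; try (C,hash)→1000, (B,merge)→4140, (C,merge)→4520, (B,hash)→7240, (B,nl)→8020, (C,nl)→8400; best=1000 via (C,hash)
  {CD}: card=500; try (C,hash)→400, (D,nl_idx)→660, (D,merge)→940, (C,merge)→1020, (D,hash)→1440, (D,nl)→2020 …(+1); best=400 via (C,hash)
  {AD}: card=1000; try (D,hash)→2000, (A,nl_idx)→2000, (D,nl_idx)→3400, (A,merge)→3900, (D,merge)→4100, (A,hash)→5600 …(+2); best=2000 via (D,hash)
  {BCD}: card=50000; try (D,hash)→4400, (B,hash)→8100, (B,merge)→9400, (D,merge)→25800, (D,nl_idx)→65000, (B,nl)→200400 …(+1); best=4400 via (D,hash)
  {ACD}: card=5000; try (C,hash)→3200, (A,hash)→6300, (A,merge)→8400, (A,nl_idx)→9900, (C,merge)→13120, (C,nl)→22000 …(+1); best=3200 via (C,hash)
  {ABCD}: card=500000; try (B,hash)→15400, (A,hash)→59800, (B,merge)→77200, (A,merge)→857400, (A,nl_idx)→954400, (B,nl)→2003200 …(+1); best=15400 via (B,hash)

15400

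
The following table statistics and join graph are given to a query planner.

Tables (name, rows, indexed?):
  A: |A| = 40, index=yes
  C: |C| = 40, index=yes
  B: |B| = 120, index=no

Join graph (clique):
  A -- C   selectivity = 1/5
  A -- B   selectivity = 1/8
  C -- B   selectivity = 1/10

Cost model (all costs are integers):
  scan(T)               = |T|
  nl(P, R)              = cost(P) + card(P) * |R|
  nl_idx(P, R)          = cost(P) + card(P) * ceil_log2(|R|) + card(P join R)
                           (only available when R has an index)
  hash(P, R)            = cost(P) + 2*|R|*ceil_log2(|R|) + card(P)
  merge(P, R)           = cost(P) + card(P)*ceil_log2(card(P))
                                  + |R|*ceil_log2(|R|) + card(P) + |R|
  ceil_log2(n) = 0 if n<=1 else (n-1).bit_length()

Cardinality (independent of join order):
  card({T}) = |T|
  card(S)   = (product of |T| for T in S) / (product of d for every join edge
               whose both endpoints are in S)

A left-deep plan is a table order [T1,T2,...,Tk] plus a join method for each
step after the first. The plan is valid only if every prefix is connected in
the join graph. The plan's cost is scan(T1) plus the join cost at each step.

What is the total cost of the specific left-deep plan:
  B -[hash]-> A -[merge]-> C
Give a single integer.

7600

step 1: scan B: cost=120, card=120
step 2: join A via hash
    card(P join A) = 120*40/(8) = 600
    cost = 120 + 2*40*6 + 120 = 720
step 3: join C via merge
    card(P join C) = 600*40/(5*10) = 480
    cost = 720 + 600*10 + 40*6 + 600 + 40 = 7600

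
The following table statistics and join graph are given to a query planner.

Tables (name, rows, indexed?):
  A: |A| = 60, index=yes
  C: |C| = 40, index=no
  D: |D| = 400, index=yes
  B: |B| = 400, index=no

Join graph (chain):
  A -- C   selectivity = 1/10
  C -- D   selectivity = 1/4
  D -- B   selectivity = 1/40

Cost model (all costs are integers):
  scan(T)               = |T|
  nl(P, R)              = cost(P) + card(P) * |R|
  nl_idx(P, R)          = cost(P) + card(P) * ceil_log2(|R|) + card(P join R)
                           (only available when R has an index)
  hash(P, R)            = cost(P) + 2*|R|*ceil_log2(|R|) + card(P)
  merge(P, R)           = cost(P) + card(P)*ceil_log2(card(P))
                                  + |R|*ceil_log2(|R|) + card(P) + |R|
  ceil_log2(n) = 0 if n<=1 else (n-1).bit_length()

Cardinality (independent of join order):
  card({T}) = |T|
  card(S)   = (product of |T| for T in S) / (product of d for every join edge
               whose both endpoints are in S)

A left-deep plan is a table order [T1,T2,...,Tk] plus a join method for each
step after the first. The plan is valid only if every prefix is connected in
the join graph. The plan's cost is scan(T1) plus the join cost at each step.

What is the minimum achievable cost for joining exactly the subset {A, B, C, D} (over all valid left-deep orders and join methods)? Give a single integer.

37200

Selinger DP over subsets of {A,B,C,D}:
  {A}: scan cost=60, card=60
  {C}: scan cost=40, card=40
  {D}: scan cost=400, card=400
  {B}: scan cost=400, card=400
  {AC}: card=240; try (A,nl_idx)→520, (C,hash)→600, (A,merge)→740, (C,merge)→760, (A,hash)→800, (A,nl)→2440 …(+1); best=520 via (A,nl_idx)
  {CD}: card=4000; try (C,hash)→1280, (D,merge)→4320, (D,nl_idx)→4400, (C,merge)→4680, (D,hash)→7280, (D,nl)→16040 …(+1); best=1280 via (C,hash)
  {BD}: card=4000; try (D,hash)→8000, (D,nl_idx)→8000, (B,hash)→8000, (D,merge)→8400, (B,merge)→8400, (D,nl)→160400 …(+1); best=8000 via (D,hash)
  {ACD}: card=24000; try (A,hash)→6000, (D,merge)→6680, (D,hash)→7960, (D,nl_idx)→26680, (A,nl_idx)→49280, (A,merge)→53700 …(+2); best=6000 via (A,hash)
  {BCD}: card=40000; try (C,hash)→12480, (B,hash)→12480, (B,merge)→57280, (C,merge)→60280, (C,nl)→168000, (B,nl)→1601280; best=12480 via (C,hash)
  {ABCD}: card=240000; try (B,hash)→37200, (A,hash)→53200, (B,merge)→394000, (A,nl_idx)→492480, (A,merge)→692900, (A,nl)→2412480 …(+1); best=37200 via (B,hash)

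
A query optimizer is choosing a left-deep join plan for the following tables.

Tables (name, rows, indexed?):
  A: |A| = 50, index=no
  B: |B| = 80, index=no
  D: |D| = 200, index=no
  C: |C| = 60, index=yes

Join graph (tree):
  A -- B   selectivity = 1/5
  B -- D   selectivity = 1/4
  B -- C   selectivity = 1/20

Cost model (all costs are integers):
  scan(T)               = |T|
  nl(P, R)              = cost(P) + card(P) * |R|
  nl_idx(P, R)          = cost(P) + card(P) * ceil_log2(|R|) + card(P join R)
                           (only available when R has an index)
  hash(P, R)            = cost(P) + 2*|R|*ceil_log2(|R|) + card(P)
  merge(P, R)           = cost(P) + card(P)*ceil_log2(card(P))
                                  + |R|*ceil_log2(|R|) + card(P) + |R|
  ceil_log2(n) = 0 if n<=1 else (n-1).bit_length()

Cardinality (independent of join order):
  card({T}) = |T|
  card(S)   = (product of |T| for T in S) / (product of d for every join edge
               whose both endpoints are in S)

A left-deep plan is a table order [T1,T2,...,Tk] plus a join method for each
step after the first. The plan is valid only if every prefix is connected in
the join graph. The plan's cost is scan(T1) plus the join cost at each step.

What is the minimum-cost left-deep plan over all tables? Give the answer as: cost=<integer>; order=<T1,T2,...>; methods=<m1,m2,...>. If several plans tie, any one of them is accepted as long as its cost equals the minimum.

Selinger DP (subsets sized 1..n):
  {A}: scan cost=50, card=50
  {B}: scan cost=80, card=80
  {D}: scan cost=200, card=200
  {C}: scan cost=60, card=60
  {AB}: card=800; try (A,hash)→760, (B,merge)→1040, (A,merge)→1070, (B,hash)→1220, (B,nl)→4050, (A,nl)→4080; best=760 via (A,hash)
  {BD}: card=4000; try (B,hash)→1520, (D,merge)→2520, (B,merge)→2640, (D,hash)→3360, (D,nl)→16080, (B,nl)→16200; best=1520 via (B,hash)
  {BC}: card=240; try (C,nl_idx)→800, (C,hash)→880, (B,merge)→1120, (C,merge)→1140, (B,hash)→1240, (B,nl)→4860 …(+1); best=800 via (C,nl_idx)
  {ABD}: card=40000; try (D,hash)→4760, (A,hash)→6120, (D,merge)→11360, (A,merge)→53870, (D,nl)→160760, (A,nl)→201520; best=4760 via (D,hash)
  {ABC}: card=2400; try (A,hash)→1640, (C,hash)→2280, (A,merge)→3310, (C,nl_idx)→7960, (C,merge)→9980, (A,nl)→12800 …(+1); best=1640 via (A,hash)
  {BCD}: card=12000; try (D,hash)→4240, (D,merge)→4760, (C,hash)→6240, (C,nl_idx)→37520, (D,nl)→48800, (C,merge)→53940 …(+1); best=4240 via (D,hash)
  {ABCD}: card=120000; try (D,hash)→7240, (A,hash)→16840, (D,merge)→34640, (C,hash)→45480, (A,merge)→184590, (C,nl_idx)→364760 …(+4); best=7240 via (D,hash)

cost=7240; order=B,C,A,D; methods=nl_idx,hash,hash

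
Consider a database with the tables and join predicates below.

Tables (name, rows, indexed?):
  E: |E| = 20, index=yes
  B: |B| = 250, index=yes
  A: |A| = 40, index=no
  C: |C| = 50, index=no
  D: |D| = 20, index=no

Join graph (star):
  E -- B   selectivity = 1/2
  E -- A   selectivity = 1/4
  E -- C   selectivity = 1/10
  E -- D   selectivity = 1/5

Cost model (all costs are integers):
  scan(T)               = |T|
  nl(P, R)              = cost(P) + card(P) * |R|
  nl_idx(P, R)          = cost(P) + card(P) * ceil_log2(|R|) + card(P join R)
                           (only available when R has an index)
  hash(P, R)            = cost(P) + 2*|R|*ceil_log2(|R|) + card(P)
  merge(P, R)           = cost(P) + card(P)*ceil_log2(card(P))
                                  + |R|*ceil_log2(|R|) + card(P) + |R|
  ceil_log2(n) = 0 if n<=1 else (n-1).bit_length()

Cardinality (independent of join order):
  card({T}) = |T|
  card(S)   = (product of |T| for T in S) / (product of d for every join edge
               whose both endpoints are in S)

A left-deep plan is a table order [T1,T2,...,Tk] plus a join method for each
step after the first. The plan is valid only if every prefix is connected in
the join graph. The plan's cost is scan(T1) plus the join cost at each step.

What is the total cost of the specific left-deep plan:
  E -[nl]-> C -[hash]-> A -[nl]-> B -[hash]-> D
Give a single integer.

376800

step 1: scan E: cost=20, card=20
step 2: join C via nl
    card(P join C) = 20*50/(10) = 100
    cost = 20 + 20*50 = 1020
step 3: join A via hash
    card(P join A) = 100*40/(4) = 1000
    cost = 1020 + 2*40*6 + 100 = 1600
step 4: join B via nl
    card(P join B) = 1000*250/(2) = 125000
    cost = 1600 + 1000*250 = 251600
step 5: join D via hash
    card(P join D) = 125000*20/(5) = 500000
    cost = 251600 + 2*20*5 + 125000 = 376800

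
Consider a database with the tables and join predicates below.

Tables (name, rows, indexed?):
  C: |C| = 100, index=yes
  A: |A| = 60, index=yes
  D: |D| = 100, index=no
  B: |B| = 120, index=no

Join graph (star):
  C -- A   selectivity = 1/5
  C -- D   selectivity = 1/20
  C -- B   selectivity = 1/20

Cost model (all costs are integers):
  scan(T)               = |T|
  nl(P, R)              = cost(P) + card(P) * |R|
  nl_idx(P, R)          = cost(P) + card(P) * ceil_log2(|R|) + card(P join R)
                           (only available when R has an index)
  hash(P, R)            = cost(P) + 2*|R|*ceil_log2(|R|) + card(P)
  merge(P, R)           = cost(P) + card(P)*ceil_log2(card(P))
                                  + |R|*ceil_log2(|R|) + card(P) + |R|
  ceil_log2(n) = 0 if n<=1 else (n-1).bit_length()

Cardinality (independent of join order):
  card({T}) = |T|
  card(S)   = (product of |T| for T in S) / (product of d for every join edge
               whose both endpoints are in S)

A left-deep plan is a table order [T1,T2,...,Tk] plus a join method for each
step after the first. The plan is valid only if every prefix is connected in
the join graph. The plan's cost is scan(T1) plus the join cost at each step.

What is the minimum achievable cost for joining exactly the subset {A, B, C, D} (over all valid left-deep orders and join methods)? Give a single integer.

Selinger DP over subsets of {A,B,C,D}:
  {C}: scan cost=100, card=100
  {A}: scan cost=60, card=60
  {D}: scan cost=100, card=100
  {B}: scan cost=120, card=120
  {AC}: card=1200; try (A,hash)→920, (C,merge)→1280, (A,merge)→1320, (C,hash)→1520, (C,nl_idx)→1680, (A,nl_idx)→1900 …(+2); best=920 via (A,hash)
  {CD}: card=500; try (C,nl_idx)→1300, (D,hash)→1600, (C,hash)→1600, (D,merge)→1700, (C,merge)→1700, (D,nl)→10100 …(+1); best=1300 via (C,nl_idx)
  {BC}: card=600; try (C,nl_idx)→1560, (C,hash)→1640, (B,merge)→1860, (C,merge)→1880, (B,hash)→1880, (B,nl)→12100 …(+1); best=1560 via (C,nl_idx)
  {ACD}: card=6000; try (A,hash)→2520, (D,hash)→3520, (A,merge)→6720, (A,nl_idx)→10300, (D,merge)→16120, (A,nl)→31300 …(+1); best=2520 via (A,hash)
  {ABC}: card=7200; try (A,hash)→2880, (B,hash)→3800, (A,merge)→8580, (A,nl_idx)→12360, (B,merge)→16280, (A,nl)→37560 …(+1); best=2880 via (A,hash)
  {BCD}: card=3000; try (B,hash)→3480, (D,hash)→3560, (B,merge)→7260, (D,merge)→8960, (B,nl)→61300, (D,nl)→61560; best=3480 via (B,hash)
  {ABCD}: card=36000; try (A,hash)→7200, (B,hash)→10200, (D,hash)→11480, (A,merge)→42900, (A,nl_idx)→57480, (B,merge)→87480 …(+4); best=7200 via (A,hash)

7200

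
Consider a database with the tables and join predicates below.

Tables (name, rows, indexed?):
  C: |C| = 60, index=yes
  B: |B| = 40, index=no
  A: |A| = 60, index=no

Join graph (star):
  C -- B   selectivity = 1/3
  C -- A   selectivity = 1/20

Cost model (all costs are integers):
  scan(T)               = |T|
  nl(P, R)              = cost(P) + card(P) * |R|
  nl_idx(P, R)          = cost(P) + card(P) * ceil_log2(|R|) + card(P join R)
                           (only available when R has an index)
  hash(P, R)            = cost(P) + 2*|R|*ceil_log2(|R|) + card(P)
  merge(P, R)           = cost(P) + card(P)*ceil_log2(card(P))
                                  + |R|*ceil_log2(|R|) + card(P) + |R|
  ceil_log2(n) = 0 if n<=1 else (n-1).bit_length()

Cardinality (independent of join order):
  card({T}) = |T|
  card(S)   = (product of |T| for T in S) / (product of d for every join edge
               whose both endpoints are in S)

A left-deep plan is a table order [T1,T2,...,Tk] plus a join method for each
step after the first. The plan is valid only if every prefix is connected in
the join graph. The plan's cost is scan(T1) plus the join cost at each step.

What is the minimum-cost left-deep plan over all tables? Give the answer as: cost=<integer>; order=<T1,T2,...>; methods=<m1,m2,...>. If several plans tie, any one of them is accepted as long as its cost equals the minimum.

Selinger DP (subsets sized 1..n):
  {C}: scan cost=60, card=60
  {B}: scan cost=40, card=40
  {A}: scan cost=60, card=60
  {BC}: card=800; try (B,hash)→600, (C,merge)→740, (B,merge)→760, (C,hash)→800, (C,nl_idx)→1080, (C,nl)→2440 …(+1); best=600 via (B,hash)
  {AC}: card=180; try (C,nl_idx)→600, (C,hash)→840, (A,hash)→840, (C,merge)→900, (A,merge)→900, (C,nl)→3660 …(+1); best=600 via (C,nl_idx)
  {ABC}: card=2400; try (B,hash)→1260, (A,hash)→2120, (B,merge)→2500, (B,nl)→7800, (A,merge)→9820, (A,nl)→48600; best=1260 via (B,hash)

cost=1260; order=A,C,B; methods=nl_idx,hash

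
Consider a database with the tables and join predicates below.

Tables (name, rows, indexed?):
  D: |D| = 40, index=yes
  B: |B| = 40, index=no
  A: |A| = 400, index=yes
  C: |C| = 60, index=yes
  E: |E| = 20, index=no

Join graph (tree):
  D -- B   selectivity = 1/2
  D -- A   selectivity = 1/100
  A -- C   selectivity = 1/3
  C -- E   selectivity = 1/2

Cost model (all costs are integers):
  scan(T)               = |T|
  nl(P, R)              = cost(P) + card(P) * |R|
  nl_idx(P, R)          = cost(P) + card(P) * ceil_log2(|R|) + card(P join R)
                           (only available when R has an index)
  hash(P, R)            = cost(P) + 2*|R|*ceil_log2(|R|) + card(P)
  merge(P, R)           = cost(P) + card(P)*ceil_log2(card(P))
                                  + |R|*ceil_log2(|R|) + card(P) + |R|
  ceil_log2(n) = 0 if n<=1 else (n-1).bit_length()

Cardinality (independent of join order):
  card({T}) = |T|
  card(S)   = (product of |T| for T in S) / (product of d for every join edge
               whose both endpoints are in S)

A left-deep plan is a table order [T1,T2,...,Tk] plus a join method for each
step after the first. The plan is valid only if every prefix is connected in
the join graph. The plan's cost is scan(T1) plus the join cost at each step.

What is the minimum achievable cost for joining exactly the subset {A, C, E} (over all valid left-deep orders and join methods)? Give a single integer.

Selinger DP over subsets of {A,C,E}:
  {A}: scan cost=400, card=400
  {C}: scan cost=60, card=60
  {E}: scan cost=20, card=20
  {AC}: card=8000; try (C,hash)→1520, (A,merge)→4480, (C,merge)→4820, (A,hash)→7320, (A,nl_idx)→8600, (C,nl_idx)→10800 …(+2); best=1520 via (C,hash)
  {CE}: card=600; try (E,hash)→320, (C,merge)→560, (E,merge)→600, (C,nl_idx)→740, (C,hash)→760, (C,nl)→1220 …(+1); best=320 via (E,hash)
  {ACE}: card=80000; try (A,hash)→8120, (E,hash)→9720, (A,merge)→10920, (A,nl_idx)→85720, (E,merge)→113640, (E,nl)→161520 …(+1); best=8120 via (A,hash)

8120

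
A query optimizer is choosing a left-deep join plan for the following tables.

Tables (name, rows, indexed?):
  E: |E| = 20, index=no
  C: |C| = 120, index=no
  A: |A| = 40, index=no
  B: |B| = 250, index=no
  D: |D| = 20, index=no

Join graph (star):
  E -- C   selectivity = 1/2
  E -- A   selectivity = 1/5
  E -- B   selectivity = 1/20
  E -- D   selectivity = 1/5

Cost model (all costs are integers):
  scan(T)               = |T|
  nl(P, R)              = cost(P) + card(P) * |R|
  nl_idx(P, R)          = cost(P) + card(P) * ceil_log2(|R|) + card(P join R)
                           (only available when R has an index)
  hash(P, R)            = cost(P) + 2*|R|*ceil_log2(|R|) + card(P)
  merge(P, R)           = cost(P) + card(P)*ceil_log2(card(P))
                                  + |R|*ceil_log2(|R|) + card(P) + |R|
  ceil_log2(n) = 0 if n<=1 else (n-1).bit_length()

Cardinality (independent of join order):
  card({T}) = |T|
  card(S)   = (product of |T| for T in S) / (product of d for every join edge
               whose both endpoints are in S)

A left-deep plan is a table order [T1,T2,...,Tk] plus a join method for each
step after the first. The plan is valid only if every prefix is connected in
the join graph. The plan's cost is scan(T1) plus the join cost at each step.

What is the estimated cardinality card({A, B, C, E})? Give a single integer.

Tables in S: A(40), B(250), C(120), E(20)
Edges inside S: E-C(d=2), E-A(d=5), E-B(d=20)
numerator = 40 * 250 * 120 * 20 = 24000000
denominator = 2 * 5 * 20 = 200
card(S) = 24000000 / 200 = 120000

120000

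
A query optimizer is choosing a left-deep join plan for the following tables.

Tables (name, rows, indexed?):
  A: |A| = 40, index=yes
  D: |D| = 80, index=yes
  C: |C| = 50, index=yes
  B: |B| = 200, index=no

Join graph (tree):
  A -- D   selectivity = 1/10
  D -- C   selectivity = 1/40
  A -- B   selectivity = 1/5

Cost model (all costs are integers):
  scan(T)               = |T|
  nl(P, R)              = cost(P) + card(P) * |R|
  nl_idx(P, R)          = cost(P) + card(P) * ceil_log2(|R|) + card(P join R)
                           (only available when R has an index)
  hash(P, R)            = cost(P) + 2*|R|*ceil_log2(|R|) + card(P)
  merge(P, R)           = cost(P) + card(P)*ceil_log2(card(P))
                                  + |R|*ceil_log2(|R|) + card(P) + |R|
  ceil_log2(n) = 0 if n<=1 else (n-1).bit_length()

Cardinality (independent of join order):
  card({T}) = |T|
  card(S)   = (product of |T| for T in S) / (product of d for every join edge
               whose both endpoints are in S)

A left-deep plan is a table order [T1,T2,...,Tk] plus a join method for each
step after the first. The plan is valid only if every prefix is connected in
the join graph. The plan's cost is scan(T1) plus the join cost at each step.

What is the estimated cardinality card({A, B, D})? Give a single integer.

12800

Tables in S: A(40), B(200), D(80)
Edges inside S: A-D(d=10), A-B(d=5)
numerator = 40 * 200 * 80 = 640000
denominator = 10 * 5 = 50
card(S) = 640000 / 50 = 12800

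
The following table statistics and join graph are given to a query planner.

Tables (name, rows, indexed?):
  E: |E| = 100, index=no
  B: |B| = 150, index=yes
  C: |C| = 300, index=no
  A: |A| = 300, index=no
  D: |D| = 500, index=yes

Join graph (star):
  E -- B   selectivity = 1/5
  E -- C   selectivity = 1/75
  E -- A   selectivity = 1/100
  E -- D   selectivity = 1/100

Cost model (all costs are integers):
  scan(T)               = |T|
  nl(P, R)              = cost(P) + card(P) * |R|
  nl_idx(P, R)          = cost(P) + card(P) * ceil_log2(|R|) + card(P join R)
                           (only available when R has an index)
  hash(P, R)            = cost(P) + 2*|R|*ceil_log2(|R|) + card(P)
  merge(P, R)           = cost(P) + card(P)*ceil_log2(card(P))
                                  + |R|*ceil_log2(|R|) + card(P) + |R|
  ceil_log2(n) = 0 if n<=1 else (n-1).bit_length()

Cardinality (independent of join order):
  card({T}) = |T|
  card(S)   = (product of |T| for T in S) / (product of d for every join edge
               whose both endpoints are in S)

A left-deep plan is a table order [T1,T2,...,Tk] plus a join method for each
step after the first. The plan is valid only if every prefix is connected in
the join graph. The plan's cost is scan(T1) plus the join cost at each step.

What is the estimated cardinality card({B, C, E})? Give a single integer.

12000

Tables in S: B(150), C(300), E(100)
Edges inside S: E-B(d=5), E-C(d=75)
numerator = 150 * 300 * 100 = 4500000
denominator = 5 * 75 = 375
card(S) = 4500000 / 375 = 12000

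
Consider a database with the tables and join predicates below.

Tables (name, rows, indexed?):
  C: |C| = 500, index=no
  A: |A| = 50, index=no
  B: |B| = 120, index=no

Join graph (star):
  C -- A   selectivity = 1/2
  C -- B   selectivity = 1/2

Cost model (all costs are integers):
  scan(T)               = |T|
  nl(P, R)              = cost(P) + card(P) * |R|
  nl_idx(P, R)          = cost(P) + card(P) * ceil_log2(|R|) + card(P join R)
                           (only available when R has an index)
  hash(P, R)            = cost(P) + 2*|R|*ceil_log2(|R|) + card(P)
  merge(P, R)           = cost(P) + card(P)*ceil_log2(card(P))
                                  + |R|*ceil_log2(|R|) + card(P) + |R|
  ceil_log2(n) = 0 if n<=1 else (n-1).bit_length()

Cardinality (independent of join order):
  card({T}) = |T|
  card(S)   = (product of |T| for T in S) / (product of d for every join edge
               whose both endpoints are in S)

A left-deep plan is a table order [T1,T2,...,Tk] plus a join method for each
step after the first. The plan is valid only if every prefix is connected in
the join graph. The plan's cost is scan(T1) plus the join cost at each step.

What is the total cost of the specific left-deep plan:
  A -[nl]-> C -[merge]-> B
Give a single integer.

step 1: scan A: cost=50, card=50
step 2: join C via nl
    card(P join C) = 50*500/(2) = 12500
    cost = 50 + 50*500 = 25050
step 3: join B via merge
    card(P join B) = 12500*120/(2) = 750000
    cost = 25050 + 12500*14 + 120*7 + 12500 + 120 = 213510

213510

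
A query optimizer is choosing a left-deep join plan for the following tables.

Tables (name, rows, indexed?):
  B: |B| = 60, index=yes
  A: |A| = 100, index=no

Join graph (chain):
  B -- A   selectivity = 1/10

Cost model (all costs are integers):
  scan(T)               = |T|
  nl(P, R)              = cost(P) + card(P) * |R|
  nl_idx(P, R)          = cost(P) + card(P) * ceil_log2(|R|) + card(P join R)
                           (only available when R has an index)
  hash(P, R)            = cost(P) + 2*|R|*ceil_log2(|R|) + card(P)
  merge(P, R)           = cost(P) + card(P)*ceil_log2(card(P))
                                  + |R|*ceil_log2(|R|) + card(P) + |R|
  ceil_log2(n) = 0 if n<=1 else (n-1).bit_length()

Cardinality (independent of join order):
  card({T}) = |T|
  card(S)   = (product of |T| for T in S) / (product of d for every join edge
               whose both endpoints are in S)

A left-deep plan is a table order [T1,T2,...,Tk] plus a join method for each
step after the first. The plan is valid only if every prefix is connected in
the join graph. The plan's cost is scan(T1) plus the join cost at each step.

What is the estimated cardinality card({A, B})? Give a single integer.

Tables in S: A(100), B(60)
Edges inside S: B-A(d=10)
numerator = 100 * 60 = 6000
denominator = 10 = 10
card(S) = 6000 / 10 = 600

600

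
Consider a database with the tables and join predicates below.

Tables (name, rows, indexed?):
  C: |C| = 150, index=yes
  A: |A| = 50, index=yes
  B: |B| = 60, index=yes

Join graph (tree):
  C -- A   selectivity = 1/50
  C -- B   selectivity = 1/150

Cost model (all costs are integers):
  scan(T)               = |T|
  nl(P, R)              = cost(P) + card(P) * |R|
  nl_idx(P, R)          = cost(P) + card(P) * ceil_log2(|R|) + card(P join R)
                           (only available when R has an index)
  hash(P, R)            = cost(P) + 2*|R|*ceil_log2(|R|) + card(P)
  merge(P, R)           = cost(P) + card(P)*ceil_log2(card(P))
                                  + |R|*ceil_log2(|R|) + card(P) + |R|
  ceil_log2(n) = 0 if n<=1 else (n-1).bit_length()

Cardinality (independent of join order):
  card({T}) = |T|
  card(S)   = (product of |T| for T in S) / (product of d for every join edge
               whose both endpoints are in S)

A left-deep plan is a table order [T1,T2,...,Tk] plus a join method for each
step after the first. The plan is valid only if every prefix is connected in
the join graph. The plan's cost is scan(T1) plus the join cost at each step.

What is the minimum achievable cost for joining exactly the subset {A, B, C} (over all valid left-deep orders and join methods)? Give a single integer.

Selinger DP over subsets of {A,B,C}:
  {C}: scan cost=150, card=150
  {A}: scan cost=50, card=50
  {B}: scan cost=60, card=60
  {AC}: card=150; try (C,nl_idx)→600, (A,hash)→900, (A,nl_idx)→1200, (C,merge)→1750, (A,merge)→1850, (C,hash)→2500 …(+2); best=600 via (C,nl_idx)
  {BC}: card=60; try (C,nl_idx)→600, (B,hash)→1020, (B,nl_idx)→1110, (C,merge)→1830, (B,merge)→1920, (C,hash)→2520 …(+2); best=600 via (C,nl_idx)
  {ABC}: card=60; try (A,nl_idx)→1020, (A,hash)→1260, (A,merge)→1370, (B,hash)→1470, (B,nl_idx)→1560, (B,merge)→2370 …(+2); best=1020 via (A,nl_idx)

1020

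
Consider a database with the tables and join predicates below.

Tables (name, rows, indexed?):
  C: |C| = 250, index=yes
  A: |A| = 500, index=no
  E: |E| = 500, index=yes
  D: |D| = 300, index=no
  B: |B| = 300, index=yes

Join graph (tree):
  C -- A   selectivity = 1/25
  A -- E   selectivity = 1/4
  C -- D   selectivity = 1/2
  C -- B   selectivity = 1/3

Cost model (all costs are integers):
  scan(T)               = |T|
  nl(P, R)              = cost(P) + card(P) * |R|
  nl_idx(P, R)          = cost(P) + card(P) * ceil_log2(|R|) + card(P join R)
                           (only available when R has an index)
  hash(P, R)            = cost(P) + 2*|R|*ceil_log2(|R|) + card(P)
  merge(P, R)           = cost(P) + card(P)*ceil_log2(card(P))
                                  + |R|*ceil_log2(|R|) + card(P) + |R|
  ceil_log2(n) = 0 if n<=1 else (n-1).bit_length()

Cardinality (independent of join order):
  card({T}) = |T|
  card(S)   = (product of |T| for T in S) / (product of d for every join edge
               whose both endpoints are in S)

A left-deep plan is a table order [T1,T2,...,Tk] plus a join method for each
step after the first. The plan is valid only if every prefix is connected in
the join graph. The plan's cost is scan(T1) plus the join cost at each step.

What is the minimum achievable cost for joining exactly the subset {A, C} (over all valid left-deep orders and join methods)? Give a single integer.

5000

Selinger DP over subsets of {A,C}:
  {C}: scan cost=250, card=250
  {A}: scan cost=500, card=500
  {AC}: card=5000; try (C,hash)→5000, (A,merge)→7500, (C,merge)→7750, (C,nl_idx)→9500, (A,hash)→9500, (A,nl)→125250 …(+1); best=5000 via (C,hash)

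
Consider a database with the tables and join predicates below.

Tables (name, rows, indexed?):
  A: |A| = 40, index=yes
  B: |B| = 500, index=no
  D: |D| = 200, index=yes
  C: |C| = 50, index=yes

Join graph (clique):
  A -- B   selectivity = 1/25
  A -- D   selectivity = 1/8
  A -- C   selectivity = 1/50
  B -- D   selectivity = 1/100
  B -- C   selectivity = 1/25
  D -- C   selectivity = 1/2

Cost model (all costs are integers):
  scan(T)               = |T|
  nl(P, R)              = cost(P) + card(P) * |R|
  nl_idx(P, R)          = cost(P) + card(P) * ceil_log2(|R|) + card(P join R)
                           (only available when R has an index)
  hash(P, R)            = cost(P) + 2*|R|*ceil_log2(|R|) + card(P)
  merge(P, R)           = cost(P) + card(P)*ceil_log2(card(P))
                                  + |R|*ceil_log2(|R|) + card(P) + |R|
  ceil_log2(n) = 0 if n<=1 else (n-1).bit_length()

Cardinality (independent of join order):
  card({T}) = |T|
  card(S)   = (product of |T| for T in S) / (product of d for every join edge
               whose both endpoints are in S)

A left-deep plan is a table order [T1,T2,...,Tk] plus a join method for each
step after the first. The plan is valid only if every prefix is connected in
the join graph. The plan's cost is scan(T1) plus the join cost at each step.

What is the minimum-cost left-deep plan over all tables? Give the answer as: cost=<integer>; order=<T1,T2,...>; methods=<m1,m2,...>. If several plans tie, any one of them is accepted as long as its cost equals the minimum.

cost=3140; order=B,A,C,D; methods=hash,hash,nl_idx

Selinger DP (subsets sized 1..n):
  {A}: scan cost=40, card=40
  {B}: scan cost=500, card=500
  {D}: scan cost=200, card=200
  {C}: scan cost=50, card=50
  {AB}: card=800; try (A,hash)→1480, (A,nl_idx)→4300, (B,merge)→5320, (A,merge)→5780, (B,hash)→9080, (B,nl)→20040 …(+1); best=1480 via (A,hash)
  {AD}: card=1000; try (A,hash)→880, (D,nl_idx)→1360, (D,merge)→2120, (A,merge)→2280, (A,nl_idx)→2400, (D,hash)→3280 …(+2); best=880 via (A,hash)
  {AC}: card=40; try (C,nl_idx)→320, (A,nl_idx)→390, (A,hash)→580, (C,merge)→670, (C,hash)→680, (A,merge)→680 …(+2); best=320 via (C,nl_idx)
  {BD}: card=1000; try (D,hash)→4200, (D,nl_idx)→5500, (B,merge)→7000, (D,merge)→7300, (B,hash)→9400, (B,nl)→100200 …(+1); best=4200 via (D,hash)
  {BC}: card=1000; try (C,hash)→1600, (C,nl_idx)→4500, (B,merge)→5400, (C,merge)→5850, (B,hash)→9100, (B,nl)→25050 …(+1); best=1600 via (C,hash)
  {CD}: card=5000; try (C,hash)→1000, (D,merge)→2200, (C,merge)→2350, (D,hash)→3300, (D,nl_idx)→5450, (C,nl_idx)→6400 …(+2); best=1000 via (C,hash)
  {ABD}: card=200; try (D,hash)→5480, (A,hash)→5680, (D,nl_idx)→8080, (A,nl_idx)→10400, (B,hash)→10880, (D,merge)→12080 …(+5); best=5480 via (D,hash)
  {ABC}: card=32; try (C,hash)→2880, (A,hash)→3080, (B,merge)→5600, (C,nl_idx)→6312, (A,nl_idx)→7632, (B,hash)→9360 …(+5); best=2880 via (C,hash)
  {ACD}: card=500; try (D,nl_idx)→1140, (D,merge)→2400, (C,hash)→2480, (D,hash)→3560, (A,hash)→6480, (C,nl_idx)→7380 …(+6); best=1140 via (D,nl_idx)
  {BCD}: card=1000; try (D,hash)→5800, (C,hash)→5800, (D,nl_idx)→10600, (C,nl_idx)→11200, (D,merge)→14400, (B,hash)→15000 …(+5); best=5800 via (D,hash)
  {ABCD}: card=4; try (D,nl_idx)→3140, (D,merge)→4872, (D,hash)→6112, (C,hash)→6280, (C,nl_idx)→6684, (A,hash)→7280 …(+9); best=3140 via (D,nl_idx)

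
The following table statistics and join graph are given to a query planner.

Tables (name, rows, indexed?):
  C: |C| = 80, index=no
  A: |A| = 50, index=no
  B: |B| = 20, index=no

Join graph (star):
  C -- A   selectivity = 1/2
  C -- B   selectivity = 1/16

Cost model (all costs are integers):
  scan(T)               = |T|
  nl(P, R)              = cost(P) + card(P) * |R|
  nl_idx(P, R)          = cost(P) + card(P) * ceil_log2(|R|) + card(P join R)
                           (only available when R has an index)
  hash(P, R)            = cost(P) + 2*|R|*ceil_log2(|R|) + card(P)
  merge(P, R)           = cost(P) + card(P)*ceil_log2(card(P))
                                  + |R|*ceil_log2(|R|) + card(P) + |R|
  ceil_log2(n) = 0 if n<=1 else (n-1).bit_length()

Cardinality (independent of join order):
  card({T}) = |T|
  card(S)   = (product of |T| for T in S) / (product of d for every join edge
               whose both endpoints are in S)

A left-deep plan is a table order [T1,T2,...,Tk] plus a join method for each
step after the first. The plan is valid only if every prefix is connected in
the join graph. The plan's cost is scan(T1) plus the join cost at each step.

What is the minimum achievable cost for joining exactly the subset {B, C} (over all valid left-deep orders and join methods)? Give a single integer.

Selinger DP over subsets of {B,C}:
  {C}: scan cost=80, card=80
  {B}: scan cost=20, card=20
  {BC}: card=100; try (B,hash)→360, (C,merge)→780, (B,merge)→840, (C,hash)→1160, (C,nl)→1620, (B,nl)→1680; best=360 via (B,hash)

360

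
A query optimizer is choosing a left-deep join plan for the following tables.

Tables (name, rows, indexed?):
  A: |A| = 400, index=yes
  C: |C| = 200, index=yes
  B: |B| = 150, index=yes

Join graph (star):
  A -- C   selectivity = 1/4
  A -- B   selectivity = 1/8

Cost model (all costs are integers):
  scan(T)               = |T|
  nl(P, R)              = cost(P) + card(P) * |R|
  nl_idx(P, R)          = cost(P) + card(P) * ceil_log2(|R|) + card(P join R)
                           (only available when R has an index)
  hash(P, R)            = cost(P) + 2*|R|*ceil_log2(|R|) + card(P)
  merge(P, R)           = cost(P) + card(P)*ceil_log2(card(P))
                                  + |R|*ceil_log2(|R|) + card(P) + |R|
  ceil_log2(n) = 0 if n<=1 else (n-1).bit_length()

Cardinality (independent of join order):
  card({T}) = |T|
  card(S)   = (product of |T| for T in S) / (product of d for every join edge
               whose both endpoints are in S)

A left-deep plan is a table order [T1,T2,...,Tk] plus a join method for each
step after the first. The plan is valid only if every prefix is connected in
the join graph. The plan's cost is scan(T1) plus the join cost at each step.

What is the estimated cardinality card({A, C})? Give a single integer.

20000

Tables in S: A(400), C(200)
Edges inside S: A-C(d=4)
numerator = 400 * 200 = 80000
denominator = 4 = 4
card(S) = 80000 / 4 = 20000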